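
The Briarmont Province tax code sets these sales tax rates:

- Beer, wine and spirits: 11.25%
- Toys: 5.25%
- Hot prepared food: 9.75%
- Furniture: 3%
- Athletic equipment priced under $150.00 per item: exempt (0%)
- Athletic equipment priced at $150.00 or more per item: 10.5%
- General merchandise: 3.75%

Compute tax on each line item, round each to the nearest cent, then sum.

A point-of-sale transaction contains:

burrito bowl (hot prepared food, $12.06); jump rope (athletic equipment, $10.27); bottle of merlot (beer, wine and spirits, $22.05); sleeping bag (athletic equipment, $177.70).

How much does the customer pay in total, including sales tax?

Burrito bowl $12.06: hot prepared food → 9.75% → $1.18
Jump rope $10.27: athletic equipment, under $150.00 → 0% → $0.00
Bottle of merlot $22.05: beer, wine and spirits → 11.25% → $2.48
Sleeping bag $177.70: athletic equipment, $150.00 or more → 10.5% → $18.66
Subtotal = $222.08; tax = $22.32; total due = $244.40

$244.40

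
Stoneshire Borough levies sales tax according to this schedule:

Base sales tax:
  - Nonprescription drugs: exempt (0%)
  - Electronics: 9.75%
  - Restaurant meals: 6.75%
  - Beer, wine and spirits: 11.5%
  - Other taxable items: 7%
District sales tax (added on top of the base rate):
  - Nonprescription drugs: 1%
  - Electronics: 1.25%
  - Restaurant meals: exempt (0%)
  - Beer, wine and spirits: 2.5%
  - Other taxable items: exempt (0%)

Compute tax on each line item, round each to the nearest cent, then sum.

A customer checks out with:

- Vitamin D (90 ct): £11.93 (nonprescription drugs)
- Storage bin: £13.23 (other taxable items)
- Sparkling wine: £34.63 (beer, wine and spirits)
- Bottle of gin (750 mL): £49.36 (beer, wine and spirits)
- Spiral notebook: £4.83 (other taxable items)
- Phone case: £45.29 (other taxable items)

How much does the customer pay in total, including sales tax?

£175.59

Vitamin D (90 ct) £11.93: nonprescription drugs → 0% + 1% district = 1% → £0.12
Storage bin £13.23: other taxable items → 7% + 0% district = 7% → £0.93
Sparkling wine £34.63: beer, wine and spirits → 11.5% + 2.5% district = 14% → £4.85
Bottle of gin (750 mL) £49.36: beer, wine and spirits → 11.5% + 2.5% district = 14% → £6.91
Spiral notebook £4.83: other taxable items → 7% + 0% district = 7% → £0.34
Phone case £45.29: other taxable items → 7% + 0% district = 7% → £3.17
Subtotal = £159.27; tax = £16.32; total due = £175.59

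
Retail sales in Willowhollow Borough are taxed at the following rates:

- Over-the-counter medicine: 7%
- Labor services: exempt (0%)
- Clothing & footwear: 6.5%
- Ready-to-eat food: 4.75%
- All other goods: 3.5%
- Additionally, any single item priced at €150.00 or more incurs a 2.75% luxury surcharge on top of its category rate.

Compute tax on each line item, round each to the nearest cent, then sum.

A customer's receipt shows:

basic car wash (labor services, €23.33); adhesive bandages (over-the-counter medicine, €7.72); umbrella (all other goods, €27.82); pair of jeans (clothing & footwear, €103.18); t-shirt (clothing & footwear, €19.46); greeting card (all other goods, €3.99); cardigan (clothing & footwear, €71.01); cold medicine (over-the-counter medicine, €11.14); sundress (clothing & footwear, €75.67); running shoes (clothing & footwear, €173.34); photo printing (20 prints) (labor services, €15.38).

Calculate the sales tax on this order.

€35.97

Basic car wash €23.33: labor services → 0% → €0.00
Adhesive bandages €7.72: over-the-counter medicine → 7% → €0.54
Umbrella €27.82: all other goods → 3.5% → €0.97
Pair of jeans €103.18: clothing & footwear → 6.5% → €6.71
T-shirt €19.46: clothing & footwear → 6.5% → €1.26
Greeting card €3.99: all other goods → 3.5% → €0.14
Cardigan €71.01: clothing & footwear → 6.5% → €4.62
Cold medicine €11.14: over-the-counter medicine → 7% → €0.78
Sundress €75.67: clothing & footwear → 6.5% → €4.92
Running shoes €173.34: clothing & footwear → 6.5% + 2.75% surcharge = 9.25% → €16.03
Photo printing (20 prints) €15.38: labor services → 0% → €0.00
Total tax = €0.54 + €0.97 + €6.71 + €1.26 + €0.14 + €4.62 + €0.78 + €4.92 + €16.03 = €35.97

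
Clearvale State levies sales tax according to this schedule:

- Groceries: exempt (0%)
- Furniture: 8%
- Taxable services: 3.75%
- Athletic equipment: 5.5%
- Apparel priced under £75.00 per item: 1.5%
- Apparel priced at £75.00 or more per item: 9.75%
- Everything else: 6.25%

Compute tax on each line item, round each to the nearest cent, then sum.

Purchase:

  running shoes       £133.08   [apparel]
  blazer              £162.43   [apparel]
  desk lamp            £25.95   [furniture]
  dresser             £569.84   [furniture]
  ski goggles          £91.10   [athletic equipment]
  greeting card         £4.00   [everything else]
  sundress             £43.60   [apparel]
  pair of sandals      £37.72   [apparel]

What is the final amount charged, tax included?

£1150.69

Running shoes £133.08: apparel, £75.00 or more → 9.75% → £12.98
Blazer £162.43: apparel, £75.00 or more → 9.75% → £15.84
Desk lamp £25.95: furniture → 8% → £2.08
Dresser £569.84: furniture → 8% → £45.59
Ski goggles £91.10: athletic equipment → 5.5% → £5.01
Greeting card £4.00: everything else → 6.25% → £0.25
Sundress £43.60: apparel, under £75.00 → 1.5% → £0.65
Pair of sandals £37.72: apparel, under £75.00 → 1.5% → £0.57
Subtotal = £1067.72; tax = £82.97; total due = £1150.69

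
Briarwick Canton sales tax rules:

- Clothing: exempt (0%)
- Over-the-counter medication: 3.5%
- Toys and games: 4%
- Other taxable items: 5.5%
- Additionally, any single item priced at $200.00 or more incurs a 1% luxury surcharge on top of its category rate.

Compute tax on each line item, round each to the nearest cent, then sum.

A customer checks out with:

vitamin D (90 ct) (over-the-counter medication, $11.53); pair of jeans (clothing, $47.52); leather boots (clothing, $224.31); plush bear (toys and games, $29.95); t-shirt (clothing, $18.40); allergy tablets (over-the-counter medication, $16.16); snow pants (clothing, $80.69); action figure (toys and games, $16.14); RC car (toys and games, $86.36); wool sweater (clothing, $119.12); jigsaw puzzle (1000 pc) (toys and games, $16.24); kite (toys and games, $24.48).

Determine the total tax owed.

$10.14

Vitamin D (90 ct) $11.53: over-the-counter medication → 3.5% → $0.40
Pair of jeans $47.52: clothing → 0% → $0.00
Leather boots $224.31: clothing → 0% + 1% surcharge = 1% → $2.24
Plush bear $29.95: toys and games → 4% → $1.20
T-shirt $18.40: clothing → 0% → $0.00
Allergy tablets $16.16: over-the-counter medication → 3.5% → $0.57
Snow pants $80.69: clothing → 0% → $0.00
Action figure $16.14: toys and games → 4% → $0.65
RC car $86.36: toys and games → 4% → $3.45
Wool sweater $119.12: clothing → 0% → $0.00
Jigsaw puzzle (1000 pc) $16.24: toys and games → 4% → $0.65
Kite $24.48: toys and games → 4% → $0.98
Total tax = $0.40 + $2.24 + $1.20 + $0.57 + $0.65 + $3.45 + $0.65 + $0.98 = $10.14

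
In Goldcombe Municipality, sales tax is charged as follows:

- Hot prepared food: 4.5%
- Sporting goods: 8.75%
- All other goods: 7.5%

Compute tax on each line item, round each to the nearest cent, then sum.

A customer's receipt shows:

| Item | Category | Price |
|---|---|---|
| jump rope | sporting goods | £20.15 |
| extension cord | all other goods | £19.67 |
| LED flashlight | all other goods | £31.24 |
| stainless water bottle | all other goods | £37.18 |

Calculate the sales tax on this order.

£8.37

Jump rope £20.15: sporting goods → 8.75% → £1.76
Extension cord £19.67: all other goods → 7.5% → £1.48
LED flashlight £31.24: all other goods → 7.5% → £2.34
Stainless water bottle £37.18: all other goods → 7.5% → £2.79
Total tax = £1.76 + £1.48 + £2.34 + £2.79 = £8.37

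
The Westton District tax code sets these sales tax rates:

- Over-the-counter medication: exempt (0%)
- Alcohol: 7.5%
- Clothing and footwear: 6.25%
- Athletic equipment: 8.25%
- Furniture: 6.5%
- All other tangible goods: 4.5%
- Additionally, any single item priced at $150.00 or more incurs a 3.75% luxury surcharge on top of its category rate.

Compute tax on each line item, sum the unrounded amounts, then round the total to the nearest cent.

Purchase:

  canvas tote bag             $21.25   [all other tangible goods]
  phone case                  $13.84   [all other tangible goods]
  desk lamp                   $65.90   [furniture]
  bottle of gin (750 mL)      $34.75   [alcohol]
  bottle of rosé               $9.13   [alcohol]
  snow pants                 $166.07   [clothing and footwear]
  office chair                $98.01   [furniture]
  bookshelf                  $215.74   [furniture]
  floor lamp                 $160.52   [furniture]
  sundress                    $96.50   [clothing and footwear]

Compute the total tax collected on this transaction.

$76.73

Canvas tote bag $21.25: all other tangible goods → 4.5% → $0.95625
Phone case $13.84: all other tangible goods → 4.5% → $0.6228
Desk lamp $65.90: furniture → 6.5% → $4.2835
Bottle of gin (750 mL) $34.75: alcohol → 7.5% → $2.60625
Bottle of rosé $9.13: alcohol → 7.5% → $0.68475
Snow pants $166.07: clothing and footwear → 6.25% + 3.75% surcharge = 10% → $16.607
Office chair $98.01: furniture → 6.5% → $6.37065
Bookshelf $215.74: furniture → 6.5% + 3.75% surcharge = 10.25% → $22.11335
Floor lamp $160.52: furniture → 6.5% + 3.75% surcharge = 10.25% → $16.4533
Sundress $96.50: clothing and footwear → 6.25% → $6.03125
Unrounded tax sum = $76.7291 → $76.73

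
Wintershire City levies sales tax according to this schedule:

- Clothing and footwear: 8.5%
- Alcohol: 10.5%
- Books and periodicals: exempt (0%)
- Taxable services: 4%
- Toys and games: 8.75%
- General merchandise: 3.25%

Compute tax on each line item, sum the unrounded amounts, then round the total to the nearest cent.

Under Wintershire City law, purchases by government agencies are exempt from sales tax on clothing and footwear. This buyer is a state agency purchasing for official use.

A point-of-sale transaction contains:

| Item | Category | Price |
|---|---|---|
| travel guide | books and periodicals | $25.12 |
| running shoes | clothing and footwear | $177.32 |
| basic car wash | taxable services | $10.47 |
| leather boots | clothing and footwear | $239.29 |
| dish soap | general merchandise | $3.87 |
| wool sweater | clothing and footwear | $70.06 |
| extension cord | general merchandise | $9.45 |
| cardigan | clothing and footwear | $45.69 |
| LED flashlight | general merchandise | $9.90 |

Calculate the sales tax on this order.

$1.17

Travel guide $25.12: books and periodicals → 0% → $0.00
Running shoes $177.32: clothing and footwear, buyer-exempt → 0% → $0.00
Basic car wash $10.47: taxable services → 4% → $0.4188
Leather boots $239.29: clothing and footwear, buyer-exempt → 0% → $0.00
Dish soap $3.87: general merchandise → 3.25% → $0.125775
Wool sweater $70.06: clothing and footwear, buyer-exempt → 0% → $0.00
Extension cord $9.45: general merchandise → 3.25% → $0.307125
Cardigan $45.69: clothing and footwear, buyer-exempt → 0% → $0.00
LED flashlight $9.90: general merchandise → 3.25% → $0.32175
Unrounded tax sum = $1.17345 → $1.17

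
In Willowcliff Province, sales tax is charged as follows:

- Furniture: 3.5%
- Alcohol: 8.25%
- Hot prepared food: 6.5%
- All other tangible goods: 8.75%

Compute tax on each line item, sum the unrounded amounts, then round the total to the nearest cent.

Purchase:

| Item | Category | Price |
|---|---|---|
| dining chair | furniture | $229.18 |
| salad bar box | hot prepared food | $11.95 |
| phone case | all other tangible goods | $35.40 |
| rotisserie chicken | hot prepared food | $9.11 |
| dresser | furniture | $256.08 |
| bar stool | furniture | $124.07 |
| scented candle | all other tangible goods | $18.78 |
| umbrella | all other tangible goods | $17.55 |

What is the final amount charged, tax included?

Dining chair $229.18: furniture → 3.5% → $8.0213
Salad bar box $11.95: hot prepared food → 6.5% → $0.77675
Phone case $35.40: all other tangible goods → 8.75% → $3.0975
Rotisserie chicken $9.11: hot prepared food → 6.5% → $0.59215
Dresser $256.08: furniture → 3.5% → $8.9628
Bar stool $124.07: furniture → 3.5% → $4.34245
Scented candle $18.78: all other tangible goods → 8.75% → $1.64325
Umbrella $17.55: all other tangible goods → 8.75% → $1.535625
Subtotal = $702.12; unrounded tax = $28.971825 → $28.97; total due = $731.09

$731.09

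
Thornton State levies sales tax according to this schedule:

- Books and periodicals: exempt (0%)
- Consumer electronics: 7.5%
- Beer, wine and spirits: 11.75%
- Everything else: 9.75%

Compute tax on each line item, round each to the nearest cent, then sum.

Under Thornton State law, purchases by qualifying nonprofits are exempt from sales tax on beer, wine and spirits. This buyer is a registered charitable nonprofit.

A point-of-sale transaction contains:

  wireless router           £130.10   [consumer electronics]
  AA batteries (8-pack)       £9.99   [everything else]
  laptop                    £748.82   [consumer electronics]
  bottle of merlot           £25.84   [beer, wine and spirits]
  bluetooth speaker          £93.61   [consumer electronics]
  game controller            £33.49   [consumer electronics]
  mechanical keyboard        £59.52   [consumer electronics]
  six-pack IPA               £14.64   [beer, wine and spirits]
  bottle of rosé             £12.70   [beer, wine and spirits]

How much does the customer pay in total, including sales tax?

£1209.59

Wireless router £130.10: consumer electronics → 7.5% → £9.76
AA batteries (8-pack) £9.99: everything else → 9.75% → £0.97
Laptop £748.82: consumer electronics → 7.5% → £56.16
Bottle of merlot £25.84: beer, wine and spirits, buyer-exempt → 0% → £0.00
Bluetooth speaker £93.61: consumer electronics → 7.5% → £7.02
Game controller £33.49: consumer electronics → 7.5% → £2.51
Mechanical keyboard £59.52: consumer electronics → 7.5% → £4.46
Six-pack IPA £14.64: beer, wine and spirits, buyer-exempt → 0% → £0.00
Bottle of rosé £12.70: beer, wine and spirits, buyer-exempt → 0% → £0.00
Subtotal = £1128.71; tax = £80.88; total due = £1209.59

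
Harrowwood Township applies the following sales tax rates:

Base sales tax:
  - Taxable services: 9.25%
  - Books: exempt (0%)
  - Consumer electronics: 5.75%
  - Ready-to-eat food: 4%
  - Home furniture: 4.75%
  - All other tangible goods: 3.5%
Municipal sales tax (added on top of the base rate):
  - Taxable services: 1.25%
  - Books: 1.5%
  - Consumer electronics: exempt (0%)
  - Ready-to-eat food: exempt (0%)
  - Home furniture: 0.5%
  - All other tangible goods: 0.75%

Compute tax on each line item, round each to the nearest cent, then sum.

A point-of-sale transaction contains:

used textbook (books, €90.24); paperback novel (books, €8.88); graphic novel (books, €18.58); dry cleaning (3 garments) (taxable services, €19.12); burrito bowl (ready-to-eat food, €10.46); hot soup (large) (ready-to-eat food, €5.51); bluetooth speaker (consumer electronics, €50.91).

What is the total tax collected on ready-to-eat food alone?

€0.64

Burrito bowl €10.46: ready-to-eat food → 4% + 0% municipal = 4% → €0.42
Hot soup (large) €5.51: ready-to-eat food → 4% + 0% municipal = 4% → €0.22
Tax on ready-to-eat food = €0.42 + €0.22 = €0.64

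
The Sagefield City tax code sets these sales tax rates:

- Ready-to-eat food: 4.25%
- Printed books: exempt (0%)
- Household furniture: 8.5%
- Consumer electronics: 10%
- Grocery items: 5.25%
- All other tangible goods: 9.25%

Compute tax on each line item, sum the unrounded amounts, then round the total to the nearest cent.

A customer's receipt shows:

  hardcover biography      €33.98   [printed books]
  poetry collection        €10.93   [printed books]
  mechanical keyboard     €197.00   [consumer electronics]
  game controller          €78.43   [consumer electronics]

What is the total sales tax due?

€27.54

Hardcover biography €33.98: printed books → 0% → €0.00
Poetry collection €10.93: printed books → 0% → €0.00
Mechanical keyboard €197.00: consumer electronics → 10% → €19.70
Game controller €78.43: consumer electronics → 10% → €7.843
Unrounded tax sum = €27.543 → €27.54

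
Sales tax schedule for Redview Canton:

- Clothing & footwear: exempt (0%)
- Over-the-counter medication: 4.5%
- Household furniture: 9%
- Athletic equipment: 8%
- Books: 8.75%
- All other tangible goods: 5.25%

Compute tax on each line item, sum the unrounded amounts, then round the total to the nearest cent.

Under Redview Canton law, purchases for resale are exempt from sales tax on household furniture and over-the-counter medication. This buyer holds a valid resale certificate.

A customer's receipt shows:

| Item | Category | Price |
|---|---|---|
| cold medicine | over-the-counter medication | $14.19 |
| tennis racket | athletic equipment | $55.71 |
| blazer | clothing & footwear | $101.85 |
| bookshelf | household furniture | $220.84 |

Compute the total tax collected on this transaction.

$4.46

Cold medicine $14.19: over-the-counter medication, buyer-exempt → 0% → $0.00
Tennis racket $55.71: athletic equipment → 8% → $4.4568
Blazer $101.85: clothing & footwear → 0% → $0.00
Bookshelf $220.84: household furniture, buyer-exempt → 0% → $0.00
Unrounded tax sum = $4.4568 → $4.46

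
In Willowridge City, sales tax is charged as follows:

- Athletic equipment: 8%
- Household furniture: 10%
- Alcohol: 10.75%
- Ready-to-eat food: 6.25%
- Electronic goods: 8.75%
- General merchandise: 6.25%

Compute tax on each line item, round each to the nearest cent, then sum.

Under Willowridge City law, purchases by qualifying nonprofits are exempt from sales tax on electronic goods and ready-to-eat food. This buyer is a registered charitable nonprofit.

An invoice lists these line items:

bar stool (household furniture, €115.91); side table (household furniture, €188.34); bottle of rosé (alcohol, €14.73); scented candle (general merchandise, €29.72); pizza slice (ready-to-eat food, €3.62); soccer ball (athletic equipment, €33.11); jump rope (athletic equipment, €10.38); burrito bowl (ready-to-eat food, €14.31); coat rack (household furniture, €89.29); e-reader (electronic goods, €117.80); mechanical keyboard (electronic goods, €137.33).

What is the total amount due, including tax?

€800.81

Bar stool €115.91: household furniture → 10% → €11.59
Side table €188.34: household furniture → 10% → €18.83
Bottle of rosé €14.73: alcohol → 10.75% → €1.58
Scented candle €29.72: general merchandise → 6.25% → €1.86
Pizza slice €3.62: ready-to-eat food, buyer-exempt → 0% → €0.00
Soccer ball €33.11: athletic equipment → 8% → €2.65
Jump rope €10.38: athletic equipment → 8% → €0.83
Burrito bowl €14.31: ready-to-eat food, buyer-exempt → 0% → €0.00
Coat rack €89.29: household furniture → 10% → €8.93
E-reader €117.80: electronic goods, buyer-exempt → 0% → €0.00
Mechanical keyboard €137.33: electronic goods, buyer-exempt → 0% → €0.00
Subtotal = €754.54; tax = €46.27; total due = €800.81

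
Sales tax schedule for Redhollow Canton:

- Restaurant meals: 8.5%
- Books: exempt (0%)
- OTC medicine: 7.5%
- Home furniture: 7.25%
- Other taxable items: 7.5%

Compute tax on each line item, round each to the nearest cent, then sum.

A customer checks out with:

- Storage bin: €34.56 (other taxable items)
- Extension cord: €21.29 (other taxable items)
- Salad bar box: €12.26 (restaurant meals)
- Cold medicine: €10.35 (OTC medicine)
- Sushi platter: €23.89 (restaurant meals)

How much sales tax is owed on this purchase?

€8.04

Storage bin €34.56: other taxable items → 7.5% → €2.59
Extension cord €21.29: other taxable items → 7.5% → €1.60
Salad bar box €12.26: restaurant meals → 8.5% → €1.04
Cold medicine €10.35: OTC medicine → 7.5% → €0.78
Sushi platter €23.89: restaurant meals → 8.5% → €2.03
Total tax = €2.59 + €1.60 + €1.04 + €0.78 + €2.03 = €8.04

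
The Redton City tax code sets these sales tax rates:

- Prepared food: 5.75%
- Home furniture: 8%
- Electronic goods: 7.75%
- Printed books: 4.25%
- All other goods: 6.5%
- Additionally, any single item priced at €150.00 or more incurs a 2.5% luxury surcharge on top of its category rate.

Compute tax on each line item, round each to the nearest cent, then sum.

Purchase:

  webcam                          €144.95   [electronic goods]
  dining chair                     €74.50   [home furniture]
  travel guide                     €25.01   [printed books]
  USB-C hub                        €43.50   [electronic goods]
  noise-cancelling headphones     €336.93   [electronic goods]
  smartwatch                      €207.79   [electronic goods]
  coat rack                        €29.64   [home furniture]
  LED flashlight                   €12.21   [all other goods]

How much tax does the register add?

Webcam €144.95: electronic goods → 7.75% → €11.23
Dining chair €74.50: home furniture → 8% → €5.96
Travel guide €25.01: printed books → 4.25% → €1.06
USB-C hub €43.50: electronic goods → 7.75% → €3.37
Noise-cancelling headphones €336.93: electronic goods → 7.75% + 2.5% surcharge = 10.25% → €34.54
Smartwatch €207.79: electronic goods → 7.75% + 2.5% surcharge = 10.25% → €21.30
Coat rack €29.64: home furniture → 8% → €2.37
LED flashlight €12.21: all other goods → 6.5% → €0.79
Total tax = €11.23 + €5.96 + €1.06 + €3.37 + €34.54 + €21.30 + €2.37 + €0.79 = €80.62

€80.62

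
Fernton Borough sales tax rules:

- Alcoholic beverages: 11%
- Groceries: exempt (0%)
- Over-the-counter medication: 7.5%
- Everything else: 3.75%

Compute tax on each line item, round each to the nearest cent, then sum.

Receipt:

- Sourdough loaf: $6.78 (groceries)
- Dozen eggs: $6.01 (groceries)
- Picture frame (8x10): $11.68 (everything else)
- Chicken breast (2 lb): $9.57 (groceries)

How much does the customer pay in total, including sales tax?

Sourdough loaf $6.78: groceries → 0% → $0.00
Dozen eggs $6.01: groceries → 0% → $0.00
Picture frame (8x10) $11.68: everything else → 3.75% → $0.44
Chicken breast (2 lb) $9.57: groceries → 0% → $0.00
Subtotal = $34.04; tax = $0.44; total due = $34.48

$34.48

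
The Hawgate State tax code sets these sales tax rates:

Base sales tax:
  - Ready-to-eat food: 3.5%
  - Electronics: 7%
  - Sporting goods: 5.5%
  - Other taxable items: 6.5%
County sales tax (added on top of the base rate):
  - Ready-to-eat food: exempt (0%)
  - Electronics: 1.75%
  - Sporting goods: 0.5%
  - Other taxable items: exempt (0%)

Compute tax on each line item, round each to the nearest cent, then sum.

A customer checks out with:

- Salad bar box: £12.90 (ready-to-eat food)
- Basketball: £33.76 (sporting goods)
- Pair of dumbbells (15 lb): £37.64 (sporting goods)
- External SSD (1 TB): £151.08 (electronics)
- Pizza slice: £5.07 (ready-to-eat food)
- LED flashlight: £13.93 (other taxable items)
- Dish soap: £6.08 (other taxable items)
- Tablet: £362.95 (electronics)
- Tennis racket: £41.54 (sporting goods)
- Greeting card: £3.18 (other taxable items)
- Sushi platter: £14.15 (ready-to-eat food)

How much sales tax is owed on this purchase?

Salad bar box £12.90: ready-to-eat food → 3.5% + 0% county = 3.5% → £0.45
Basketball £33.76: sporting goods → 5.5% + 0.5% county = 6% → £2.03
Pair of dumbbells (15 lb) £37.64: sporting goods → 5.5% + 0.5% county = 6% → £2.26
External SSD (1 TB) £151.08: electronics → 7% + 1.75% county = 8.75% → £13.22
Pizza slice £5.07: ready-to-eat food → 3.5% + 0% county = 3.5% → £0.18
LED flashlight £13.93: other taxable items → 6.5% + 0% county = 6.5% → £0.91
Dish soap £6.08: other taxable items → 6.5% + 0% county = 6.5% → £0.40
Tablet £362.95: electronics → 7% + 1.75% county = 8.75% → £31.76
Tennis racket £41.54: sporting goods → 5.5% + 0.5% county = 6% → £2.49
Greeting card £3.18: other taxable items → 6.5% + 0% county = 6.5% → £0.21
Sushi platter £14.15: ready-to-eat food → 3.5% + 0% county = 3.5% → £0.50
Total tax = £0.45 + £2.03 + £2.26 + £13.22 + £0.18 + £0.91 + £0.40 + £31.76 + £2.49 + £0.21 + £0.50 = £54.41

£54.41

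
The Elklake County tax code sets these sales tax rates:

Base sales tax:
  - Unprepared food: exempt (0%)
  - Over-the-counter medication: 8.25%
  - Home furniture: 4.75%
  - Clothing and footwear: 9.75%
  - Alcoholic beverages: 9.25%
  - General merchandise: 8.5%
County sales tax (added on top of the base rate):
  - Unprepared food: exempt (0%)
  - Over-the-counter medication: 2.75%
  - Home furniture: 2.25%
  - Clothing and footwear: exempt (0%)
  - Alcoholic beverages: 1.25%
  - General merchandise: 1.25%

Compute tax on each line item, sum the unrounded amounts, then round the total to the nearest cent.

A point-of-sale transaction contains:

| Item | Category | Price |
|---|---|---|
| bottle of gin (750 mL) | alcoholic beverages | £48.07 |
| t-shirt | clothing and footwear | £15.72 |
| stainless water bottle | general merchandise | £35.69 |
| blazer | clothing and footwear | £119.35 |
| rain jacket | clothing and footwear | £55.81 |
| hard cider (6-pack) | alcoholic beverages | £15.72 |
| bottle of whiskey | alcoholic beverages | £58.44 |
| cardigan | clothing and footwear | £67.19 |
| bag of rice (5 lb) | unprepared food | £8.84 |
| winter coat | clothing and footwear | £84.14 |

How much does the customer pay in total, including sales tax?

£558.65

Bottle of gin (750 mL) £48.07: alcoholic beverages → 9.25% + 1.25% county = 10.5% → £5.04735
T-shirt £15.72: clothing and footwear → 9.75% + 0% county = 9.75% → £1.5327
Stainless water bottle £35.69: general merchandise → 8.5% + 1.25% county = 9.75% → £3.479775
Blazer £119.35: clothing and footwear → 9.75% + 0% county = 9.75% → £11.636625
Rain jacket £55.81: clothing and footwear → 9.75% + 0% county = 9.75% → £5.441475
Hard cider (6-pack) £15.72: alcoholic beverages → 9.25% + 1.25% county = 10.5% → £1.6506
Bottle of whiskey £58.44: alcoholic beverages → 9.25% + 1.25% county = 10.5% → £6.1362
Cardigan £67.19: clothing and footwear → 9.75% + 0% county = 9.75% → £6.551025
Bag of rice (5 lb) £8.84: unprepared food → 0% + 0% county = 0% → £0.00
Winter coat £84.14: clothing and footwear → 9.75% + 0% county = 9.75% → £8.20365
Subtotal = £508.97; unrounded tax = £49.6794 → £49.68; total due = £558.65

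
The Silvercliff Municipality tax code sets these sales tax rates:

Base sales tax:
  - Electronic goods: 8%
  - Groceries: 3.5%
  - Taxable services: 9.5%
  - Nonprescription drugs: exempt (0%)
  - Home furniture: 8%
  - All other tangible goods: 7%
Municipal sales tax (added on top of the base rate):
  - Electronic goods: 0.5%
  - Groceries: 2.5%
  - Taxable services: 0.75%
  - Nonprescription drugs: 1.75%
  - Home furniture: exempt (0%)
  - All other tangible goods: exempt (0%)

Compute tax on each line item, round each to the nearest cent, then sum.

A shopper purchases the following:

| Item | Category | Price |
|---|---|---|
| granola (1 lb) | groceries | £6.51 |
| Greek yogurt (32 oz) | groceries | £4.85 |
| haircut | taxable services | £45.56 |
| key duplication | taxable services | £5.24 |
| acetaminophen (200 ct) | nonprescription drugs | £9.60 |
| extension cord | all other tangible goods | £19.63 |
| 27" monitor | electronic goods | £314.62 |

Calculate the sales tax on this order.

£34.17

Granola (1 lb) £6.51: groceries → 3.5% + 2.5% municipal = 6% → £0.39
Greek yogurt (32 oz) £4.85: groceries → 3.5% + 2.5% municipal = 6% → £0.29
Haircut £45.56: taxable services → 9.5% + 0.75% municipal = 10.25% → £4.67
Key duplication £5.24: taxable services → 9.5% + 0.75% municipal = 10.25% → £0.54
Acetaminophen (200 ct) £9.60: nonprescription drugs → 0% + 1.75% municipal = 1.75% → £0.17
Extension cord £19.63: all other tangible goods → 7% + 0% municipal = 7% → £1.37
27" monitor £314.62: electronic goods → 8% + 0.5% municipal = 8.5% → £26.74
Total tax = £0.39 + £0.29 + £4.67 + £0.54 + £0.17 + £1.37 + £26.74 = £34.17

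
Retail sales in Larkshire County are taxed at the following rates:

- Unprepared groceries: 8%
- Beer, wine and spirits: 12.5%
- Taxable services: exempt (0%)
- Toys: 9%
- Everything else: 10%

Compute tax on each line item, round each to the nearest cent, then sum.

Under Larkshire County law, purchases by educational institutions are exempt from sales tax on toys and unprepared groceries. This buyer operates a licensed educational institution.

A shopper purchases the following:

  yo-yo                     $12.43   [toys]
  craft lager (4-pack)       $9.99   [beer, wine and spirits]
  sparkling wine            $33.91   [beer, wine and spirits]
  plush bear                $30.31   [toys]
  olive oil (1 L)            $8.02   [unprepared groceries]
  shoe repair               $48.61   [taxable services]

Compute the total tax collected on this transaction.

$5.49

Yo-yo $12.43: toys, buyer-exempt → 0% → $0.00
Craft lager (4-pack) $9.99: beer, wine and spirits → 12.5% → $1.25
Sparkling wine $33.91: beer, wine and spirits → 12.5% → $4.24
Plush bear $30.31: toys, buyer-exempt → 0% → $0.00
Olive oil (1 L) $8.02: unprepared groceries, buyer-exempt → 0% → $0.00
Shoe repair $48.61: taxable services → 0% → $0.00
Total tax = $1.25 + $4.24 = $5.49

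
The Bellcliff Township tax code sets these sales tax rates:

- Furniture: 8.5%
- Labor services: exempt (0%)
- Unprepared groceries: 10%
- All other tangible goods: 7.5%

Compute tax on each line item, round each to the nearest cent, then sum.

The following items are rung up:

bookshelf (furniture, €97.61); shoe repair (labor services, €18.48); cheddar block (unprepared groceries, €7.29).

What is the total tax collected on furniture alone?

Bookshelf €97.61: furniture → 8.5% → €8.30
Tax on furniture = €8.30

€8.30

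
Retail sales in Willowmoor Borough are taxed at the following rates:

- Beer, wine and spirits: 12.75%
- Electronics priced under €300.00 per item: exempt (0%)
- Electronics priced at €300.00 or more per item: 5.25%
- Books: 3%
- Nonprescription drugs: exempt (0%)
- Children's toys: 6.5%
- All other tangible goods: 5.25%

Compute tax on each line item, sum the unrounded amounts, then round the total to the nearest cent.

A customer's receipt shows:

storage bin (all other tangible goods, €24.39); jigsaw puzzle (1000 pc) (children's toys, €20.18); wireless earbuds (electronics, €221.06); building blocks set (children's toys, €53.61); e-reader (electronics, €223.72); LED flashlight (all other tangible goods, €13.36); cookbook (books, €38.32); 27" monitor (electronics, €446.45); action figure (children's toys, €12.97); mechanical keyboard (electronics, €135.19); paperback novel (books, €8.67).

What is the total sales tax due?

€32.47

Storage bin €24.39: all other tangible goods → 5.25% → €1.280475
Jigsaw puzzle (1000 pc) €20.18: children's toys → 6.5% → €1.3117
Wireless earbuds €221.06: electronics, under €300.00 → 0% → €0.00
Building blocks set €53.61: children's toys → 6.5% → €3.48465
E-reader €223.72: electronics, under €300.00 → 0% → €0.00
LED flashlight €13.36: all other tangible goods → 5.25% → €0.7014
Cookbook €38.32: books → 3% → €1.1496
27" monitor €446.45: electronics, €300.00 or more → 5.25% → €23.438625
Action figure €12.97: children's toys → 6.5% → €0.84305
Mechanical keyboard €135.19: electronics, under €300.00 → 0% → €0.00
Paperback novel €8.67: books → 3% → €0.2601
Unrounded tax sum = €32.4696 → €32.47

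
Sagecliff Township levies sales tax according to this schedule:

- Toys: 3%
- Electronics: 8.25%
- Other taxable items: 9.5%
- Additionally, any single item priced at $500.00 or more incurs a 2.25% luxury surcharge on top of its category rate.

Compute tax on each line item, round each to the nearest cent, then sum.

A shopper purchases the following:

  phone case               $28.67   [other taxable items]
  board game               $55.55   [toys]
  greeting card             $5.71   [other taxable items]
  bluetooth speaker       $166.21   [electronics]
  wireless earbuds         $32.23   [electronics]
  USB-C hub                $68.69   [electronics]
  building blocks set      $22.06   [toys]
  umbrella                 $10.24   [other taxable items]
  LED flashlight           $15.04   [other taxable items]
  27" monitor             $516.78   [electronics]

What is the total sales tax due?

Phone case $28.67: other taxable items → 9.5% → $2.72
Board game $55.55: toys → 3% → $1.67
Greeting card $5.71: other taxable items → 9.5% → $0.54
Bluetooth speaker $166.21: electronics → 8.25% → $13.71
Wireless earbuds $32.23: electronics → 8.25% → $2.66
USB-C hub $68.69: electronics → 8.25% → $5.67
Building blocks set $22.06: toys → 3% → $0.66
Umbrella $10.24: other taxable items → 9.5% → $0.97
LED flashlight $15.04: other taxable items → 9.5% → $1.43
27" monitor $516.78: electronics → 8.25% + 2.25% surcharge = 10.5% → $54.26
Total tax = $2.72 + $1.67 + $0.54 + $13.71 + $2.66 + $5.67 + $0.66 + $0.97 + $1.43 + $54.26 = $84.29

$84.29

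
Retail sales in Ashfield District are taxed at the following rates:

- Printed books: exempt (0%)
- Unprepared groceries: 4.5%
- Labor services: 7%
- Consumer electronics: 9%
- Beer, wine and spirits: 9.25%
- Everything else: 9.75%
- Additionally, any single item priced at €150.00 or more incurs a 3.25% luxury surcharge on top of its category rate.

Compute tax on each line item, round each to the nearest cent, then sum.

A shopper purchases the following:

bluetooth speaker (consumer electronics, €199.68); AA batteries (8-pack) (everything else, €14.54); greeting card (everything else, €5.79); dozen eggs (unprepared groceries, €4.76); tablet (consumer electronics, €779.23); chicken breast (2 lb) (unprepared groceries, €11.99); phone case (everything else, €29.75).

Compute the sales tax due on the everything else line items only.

€4.88

AA batteries (8-pack) €14.54: everything else → 9.75% → €1.42
Greeting card €5.79: everything else → 9.75% → €0.56
Phone case €29.75: everything else → 9.75% → €2.90
Tax on everything else = €1.42 + €0.56 + €2.90 = €4.88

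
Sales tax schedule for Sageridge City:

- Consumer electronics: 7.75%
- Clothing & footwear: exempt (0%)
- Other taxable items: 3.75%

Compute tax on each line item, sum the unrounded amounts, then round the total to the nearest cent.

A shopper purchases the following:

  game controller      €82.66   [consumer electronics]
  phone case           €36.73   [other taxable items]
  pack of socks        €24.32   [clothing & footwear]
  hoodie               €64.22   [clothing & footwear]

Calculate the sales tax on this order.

€7.78

Game controller €82.66: consumer electronics → 7.75% → €6.40615
Phone case €36.73: other taxable items → 3.75% → €1.377375
Pack of socks €24.32: clothing & footwear → 0% → €0.00
Hoodie €64.22: clothing & footwear → 0% → €0.00
Unrounded tax sum = €7.783525 → €7.78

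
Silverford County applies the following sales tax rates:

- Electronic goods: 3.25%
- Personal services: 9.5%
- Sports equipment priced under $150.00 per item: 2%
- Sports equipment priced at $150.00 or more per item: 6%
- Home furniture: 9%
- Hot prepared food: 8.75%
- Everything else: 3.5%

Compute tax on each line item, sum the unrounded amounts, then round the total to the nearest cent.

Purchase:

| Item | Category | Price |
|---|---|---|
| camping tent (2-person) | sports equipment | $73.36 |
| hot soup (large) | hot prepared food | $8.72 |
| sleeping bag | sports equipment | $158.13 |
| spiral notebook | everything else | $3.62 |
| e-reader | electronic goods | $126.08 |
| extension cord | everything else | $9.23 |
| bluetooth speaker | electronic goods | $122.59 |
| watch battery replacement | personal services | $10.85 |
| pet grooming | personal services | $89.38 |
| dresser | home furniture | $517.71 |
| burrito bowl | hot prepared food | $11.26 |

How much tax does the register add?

Camping tent (2-person) $73.36: sports equipment, under $150.00 → 2% → $1.4672
Hot soup (large) $8.72: hot prepared food → 8.75% → $0.763
Sleeping bag $158.13: sports equipment, $150.00 or more → 6% → $9.4878
Spiral notebook $3.62: everything else → 3.5% → $0.1267
E-reader $126.08: electronic goods → 3.25% → $4.0976
Extension cord $9.23: everything else → 3.5% → $0.32305
Bluetooth speaker $122.59: electronic goods → 3.25% → $3.984175
Watch battery replacement $10.85: personal services → 9.5% → $1.03075
Pet grooming $89.38: personal services → 9.5% → $8.4911
Dresser $517.71: home furniture → 9% → $46.5939
Burrito bowl $11.26: hot prepared food → 8.75% → $0.98525
Unrounded tax sum = $77.350525 → $77.35

$77.35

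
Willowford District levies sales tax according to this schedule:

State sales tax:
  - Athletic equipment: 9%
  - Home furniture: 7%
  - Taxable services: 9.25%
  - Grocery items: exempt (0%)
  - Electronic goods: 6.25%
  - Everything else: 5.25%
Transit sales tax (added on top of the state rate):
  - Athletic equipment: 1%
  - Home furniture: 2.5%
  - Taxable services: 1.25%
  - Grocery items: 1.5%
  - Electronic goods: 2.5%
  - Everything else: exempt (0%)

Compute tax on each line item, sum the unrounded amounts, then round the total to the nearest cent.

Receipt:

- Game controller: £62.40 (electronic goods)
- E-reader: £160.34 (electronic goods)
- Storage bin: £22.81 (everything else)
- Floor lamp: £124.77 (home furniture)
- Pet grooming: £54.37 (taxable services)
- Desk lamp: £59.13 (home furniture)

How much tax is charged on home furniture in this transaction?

Floor lamp £124.77: home furniture → 7% + 2.5% transit = 9.5% → £11.85315
Desk lamp £59.13: home furniture → 7% + 2.5% transit = 9.5% → £5.61735
Tax on home furniture: unrounded sum = £17.4705 → £17.47

£17.47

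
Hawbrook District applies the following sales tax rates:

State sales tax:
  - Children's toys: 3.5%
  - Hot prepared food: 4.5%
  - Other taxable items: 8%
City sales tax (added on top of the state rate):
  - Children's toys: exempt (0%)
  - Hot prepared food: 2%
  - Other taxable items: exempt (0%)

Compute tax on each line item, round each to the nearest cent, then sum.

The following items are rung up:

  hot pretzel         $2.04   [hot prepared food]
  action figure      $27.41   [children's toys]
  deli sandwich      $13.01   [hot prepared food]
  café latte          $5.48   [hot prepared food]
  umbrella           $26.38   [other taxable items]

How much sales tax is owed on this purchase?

Hot pretzel $2.04: hot prepared food → 4.5% + 2% city = 6.5% → $0.13
Action figure $27.41: children's toys → 3.5% + 0% city = 3.5% → $0.96
Deli sandwich $13.01: hot prepared food → 4.5% + 2% city = 6.5% → $0.85
Café latte $5.48: hot prepared food → 4.5% + 2% city = 6.5% → $0.36
Umbrella $26.38: other taxable items → 8% + 0% city = 8% → $2.11
Total tax = $0.13 + $0.96 + $0.85 + $0.36 + $2.11 = $4.41

$4.41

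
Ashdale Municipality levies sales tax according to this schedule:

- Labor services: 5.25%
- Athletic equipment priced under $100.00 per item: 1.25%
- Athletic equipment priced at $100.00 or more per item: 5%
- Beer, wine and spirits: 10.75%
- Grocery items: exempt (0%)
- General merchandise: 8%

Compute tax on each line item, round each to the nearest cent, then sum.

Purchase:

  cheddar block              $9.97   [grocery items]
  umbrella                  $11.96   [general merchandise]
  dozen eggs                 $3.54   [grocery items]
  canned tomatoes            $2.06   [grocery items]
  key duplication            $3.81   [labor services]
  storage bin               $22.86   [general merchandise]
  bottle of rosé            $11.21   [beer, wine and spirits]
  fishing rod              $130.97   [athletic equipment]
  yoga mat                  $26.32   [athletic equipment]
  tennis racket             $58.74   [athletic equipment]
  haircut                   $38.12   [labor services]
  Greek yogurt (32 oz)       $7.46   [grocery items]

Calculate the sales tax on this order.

Cheddar block $9.97: grocery items → 0% → $0.00
Umbrella $11.96: general merchandise → 8% → $0.96
Dozen eggs $3.54: grocery items → 0% → $0.00
Canned tomatoes $2.06: grocery items → 0% → $0.00
Key duplication $3.81: labor services → 5.25% → $0.20
Storage bin $22.86: general merchandise → 8% → $1.83
Bottle of rosé $11.21: beer, wine and spirits → 10.75% → $1.21
Fishing rod $130.97: athletic equipment, $100.00 or more → 5% → $6.55
Yoga mat $26.32: athletic equipment, under $100.00 → 1.25% → $0.33
Tennis racket $58.74: athletic equipment, under $100.00 → 1.25% → $0.73
Haircut $38.12: labor services → 5.25% → $2.00
Greek yogurt (32 oz) $7.46: grocery items → 0% → $0.00
Total tax = $0.96 + $0.20 + $1.83 + $1.21 + $6.55 + $0.33 + $0.73 + $2.00 = $13.81

$13.81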